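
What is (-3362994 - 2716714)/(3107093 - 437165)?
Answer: -1519927/667482 ≈ -2.2771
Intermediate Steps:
(-3362994 - 2716714)/(3107093 - 437165) = -6079708/2669928 = -6079708*1/2669928 = -1519927/667482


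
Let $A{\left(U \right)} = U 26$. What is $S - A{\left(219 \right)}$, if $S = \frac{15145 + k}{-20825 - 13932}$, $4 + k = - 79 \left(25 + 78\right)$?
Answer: $- \frac{197913362}{34757} \approx -5694.2$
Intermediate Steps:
$k = -8141$ ($k = -4 - 79 \left(25 + 78\right) = -4 - 8137 = -8141$)
$S = - \frac{7004}{34757}$ ($S = \frac{15145 - 8141}{-20825 - 13932} = \frac{7004}{-34757} = 7004 \left(- \frac{1}{34757}\right) = - \frac{7004}{34757} \approx -0.20151$)
$A{\left(U \right)} = 26 U$
$S - A{\left(219 \right)} = - \frac{7004}{34757} - 26 \cdot 219 = - \frac{7004}{34757} - 5694 = - \frac{197913362}{34757}$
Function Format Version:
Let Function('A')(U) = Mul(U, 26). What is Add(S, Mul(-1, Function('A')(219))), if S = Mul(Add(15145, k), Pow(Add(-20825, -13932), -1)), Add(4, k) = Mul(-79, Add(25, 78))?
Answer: Rational(-197913362, 34757) ≈ -5694.2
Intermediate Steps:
k = -8141 (k = Add(-4, Mul(-79, Add(25, 78))) = Add(-4, Mul(-79, 103)) = Add(-4, -8137) = -8141)
S = Rational(-7004, 34757) (S = Mul(Add(15145, -8141), Pow(Add(-20825, -13932), -1)) = Mul(7004, Pow(-34757, -1)) = Mul(7004, Rational(-1, 34757)) = Rational(-7004, 34757) ≈ -0.20151)
Function('A')(U) = Mul(26, U)
Add(S, Mul(-1, Function('A')(219))) = Add(Rational(-7004, 34757), Mul(-1, Mul(26, 219))) = Add(Rational(-7004, 34757), Mul(-1, 5694)) = Add(Rational(-7004, 34757), -5694) = Rational(-197913362, 34757)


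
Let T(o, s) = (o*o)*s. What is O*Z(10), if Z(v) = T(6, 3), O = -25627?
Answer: -2767716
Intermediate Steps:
T(o, s) = s*o² (T(o, s) = o²*s = s*o²)
Z(v) = 108 (Z(v) = 3*6² = 3*36 = 108)
O*Z(10) = -25627*108 = -2767716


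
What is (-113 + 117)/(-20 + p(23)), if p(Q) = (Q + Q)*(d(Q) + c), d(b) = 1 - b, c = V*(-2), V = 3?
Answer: -1/327 ≈ -0.0030581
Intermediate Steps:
c = -6 (c = 3*(-2) = -6)
p(Q) = 2*Q*(-5 - Q) (p(Q) = (Q + Q)*((1 - Q) - 6) = (2*Q)*(-5 - Q) = 2*Q*(-5 - Q))
(-113 + 117)/(-20 + p(23)) = (-113 + 117)/(-20 - 2*23*(5 + 23)) = 4/(-20 - 2*23*28) = 4/(-20 - 1288) = 4/(-1308) = 4*(-1/1308) = -1/327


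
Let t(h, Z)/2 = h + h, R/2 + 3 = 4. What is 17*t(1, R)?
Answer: 68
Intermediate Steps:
R = 2 (R = -6 + 2*4 = -6 + 8 = 2)
t(h, Z) = 4*h (t(h, Z) = 2*(h + h) = 2*(2*h) = 4*h)
17*t(1, R) = 17*(4*1) = 17*4 = 68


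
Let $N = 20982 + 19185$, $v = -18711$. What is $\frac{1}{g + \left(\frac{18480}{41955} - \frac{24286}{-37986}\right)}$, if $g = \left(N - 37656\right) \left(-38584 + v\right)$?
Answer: $- \frac{53123421}{7642746728592298} \approx -6.9508 \cdot 10^{-9}$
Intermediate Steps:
$N = 40167$
$g = -143867745$ ($g = \left(40167 - 37656\right) \left(-38584 - 18711\right) = 2511 \left(-57295\right) = -143867745$)
$\frac{1}{g + \left(\frac{18480}{41955} - \frac{24286}{-37986}\right)} = \frac{1}{-143867745 + \left(\frac{18480}{41955} - \frac{24286}{-37986}\right)} = \frac{1}{-143867745 + \left(18480 \cdot \frac{1}{41955} - - \frac{12143}{18993}\right)} = \frac{1}{-143867745 + \left(\frac{1232}{2797} + \frac{12143}{18993}\right)} = \frac{1}{-143867745 + \frac{57363347}{53123421}} = \frac{1}{- \frac{7642746728592298}{53123421}} = - \frac{53123421}{7642746728592298}$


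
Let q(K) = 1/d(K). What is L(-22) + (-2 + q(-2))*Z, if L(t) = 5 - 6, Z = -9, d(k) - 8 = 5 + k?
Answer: 178/11 ≈ 16.182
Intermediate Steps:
d(k) = 13 + k (d(k) = 8 + (5 + k) = 13 + k)
L(t) = -1
q(K) = 1/(13 + K)
L(-22) + (-2 + q(-2))*Z = -1 + (-2 + 1/(13 - 2))*(-9) = -1 + (-2 + 1/11)*(-9) = -1 - 21/11*(-9) = -1 + 189/11 = 178/11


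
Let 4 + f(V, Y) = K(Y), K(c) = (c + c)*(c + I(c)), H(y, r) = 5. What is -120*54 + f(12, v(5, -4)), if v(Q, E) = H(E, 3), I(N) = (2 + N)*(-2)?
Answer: -6574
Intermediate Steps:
I(N) = -4 - 2*N
K(c) = 2*c*(-4 - c) (K(c) = (c + c)*(c + (-4 - 2*c)) = (2*c)*(-4 - c) = 2*c*(-4 - c))
v(Q, E) = 5
f(V, Y) = -4 + 2*Y*(-4 - Y)
-120*54 + f(12, v(5, -4)) = -120*54 + (-4 - 2*5*(4 + 5)) = -6480 + (-4 - 2*5*9) = -6480 + (-4 - 90) = -6480 - 94 = -6574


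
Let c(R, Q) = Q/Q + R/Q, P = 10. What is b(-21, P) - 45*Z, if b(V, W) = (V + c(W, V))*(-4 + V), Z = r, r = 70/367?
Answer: 3879100/7707 ≈ 503.32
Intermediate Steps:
r = 70/367 (r = 70*(1/367) = 70/367 ≈ 0.19074)
c(R, Q) = 1 + R/Q
Z = 70/367 ≈ 0.19074
b(V, W) = (-4 + V)*(V + (V + W)/V) (b(V, W) = (V + (V + W)/V)*(-4 + V) = (-4 + V)*(V + (V + W)/V))
b(-21, P) - 45*Z = (-4 + 10 + (-21)**2 - 3*(-21) - 4*10/(-21)) - 45*70/367 = (-4 + 10 + 441 + 63 - 4*10*(-1/21)) - 3150/367 = (-4 + 10 + 441 + 63 + 40/21) - 3150/367 = 10750/21 - 3150/367 = 3879100/7707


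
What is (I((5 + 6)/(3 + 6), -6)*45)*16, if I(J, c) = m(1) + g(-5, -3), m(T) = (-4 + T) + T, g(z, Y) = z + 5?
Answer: -1440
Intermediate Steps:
g(z, Y) = 5 + z
m(T) = -4 + 2*T
I(J, c) = -2 (I(J, c) = (-4 + 2*1) + (5 - 5) = (-4 + 2) + 0 = -2 + 0 = -2)
(I((5 + 6)/(3 + 6), -6)*45)*16 = -2*45*16 = -90*16 = -1440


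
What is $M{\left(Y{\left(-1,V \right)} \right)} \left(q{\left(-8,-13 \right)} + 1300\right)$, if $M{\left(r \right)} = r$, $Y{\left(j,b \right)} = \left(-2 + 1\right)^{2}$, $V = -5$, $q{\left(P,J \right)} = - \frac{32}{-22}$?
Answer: $\frac{14316}{11} \approx 1301.5$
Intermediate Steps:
$q{\left(P,J \right)} = \frac{16}{11}$ ($q{\left(P,J \right)} = \left(-32\right) \left(- \frac{1}{22}\right) = \frac{16}{11}$)
$Y{\left(j,b \right)} = 1$ ($Y{\left(j,b \right)} = \left(-1\right)^{2} = 1$)
$M{\left(Y{\left(-1,V \right)} \right)} \left(q{\left(-8,-13 \right)} + 1300\right) = 1 \left(\frac{16}{11} + 1300\right) = 1 \cdot \frac{14316}{11} = \frac{14316}{11}$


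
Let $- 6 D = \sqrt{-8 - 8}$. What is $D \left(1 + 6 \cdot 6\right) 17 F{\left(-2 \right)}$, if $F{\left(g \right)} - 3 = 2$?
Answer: $- \frac{6290 i}{3} \approx - 2096.7 i$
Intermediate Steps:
$D = - \frac{2 i}{3}$ ($D = - \frac{\sqrt{-8 - 8}}{6} = - \frac{\sqrt{-16}}{6} = - \frac{4 i}{6} = - \frac{2 i}{3} \approx - 0.66667 i$)
$F{\left(g \right)} = 5$ ($F{\left(g \right)} = 3 + 2 = 5$)
$D \left(1 + 6 \cdot 6\right) 17 F{\left(-2 \right)} = - \frac{2 i}{3} \left(1 + 6 \cdot 6\right) 17 \cdot 5 = - \frac{2 i}{3} \left(1 + 36\right) 17 \cdot 5 = - \frac{2 i}{3} \cdot 37 \cdot 17 \cdot 5 = - \frac{2 i}{3} \cdot 629 \cdot 5 = - \frac{1258 i}{3} \cdot 5 = - \frac{6290 i}{3}$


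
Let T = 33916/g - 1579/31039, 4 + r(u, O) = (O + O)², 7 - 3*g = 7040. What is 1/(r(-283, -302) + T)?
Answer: 218297287/79634300603765 ≈ 2.7412e-6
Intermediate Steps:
g = -7033/3 (g = 7/3 - ⅓*7040 = 7/3 - 7040/3 = -7033/3 ≈ -2344.3)
r(u, O) = -4 + 4*O² (r(u, O) = -4 + (O + O)² = -4 + (2*O)² = -4 + 4*O²)
T = -3169261279/218297287 (T = 33916/(-7033/3) - 1579/31039 = 33916*(-3/7033) - 1579*1/31039 = -101748/7033 - 1579/31039 = -3169261279/218297287 ≈ -14.518)
1/(r(-283, -302) + T) = 1/((-4 + 4*(-302)²) - 3169261279/218297287) = 1/((-4 + 4*91204) - 3169261279/218297287) = 1/((-4 + 364816) - 3169261279/218297287) = 1/(364812 - 3169261279/218297287) = 1/(79634300603765/218297287) = 218297287/79634300603765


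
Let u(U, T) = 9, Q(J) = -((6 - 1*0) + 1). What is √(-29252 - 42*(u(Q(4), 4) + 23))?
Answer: 2*I*√7649 ≈ 174.92*I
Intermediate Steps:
Q(J) = -7 (Q(J) = -((6 + 0) + 1) = -(6 + 1) = -1*7 = -7)
√(-29252 - 42*(u(Q(4), 4) + 23)) = √(-29252 - 42*(9 + 23)) = √(-29252 - 42*32) = √(-29252 - 1344) = √(-30596) = 2*I*√7649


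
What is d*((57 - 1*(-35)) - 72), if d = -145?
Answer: -2900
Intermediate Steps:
d*((57 - 1*(-35)) - 72) = -145*((57 - 1*(-35)) - 72) = -145*((57 + 35) - 72) = -145*(92 - 72) = -145*20 = -2900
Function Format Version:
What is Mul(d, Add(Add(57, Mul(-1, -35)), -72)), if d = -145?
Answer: -2900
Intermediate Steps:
Mul(d, Add(Add(57, Mul(-1, -35)), -72)) = Mul(-145, Add(Add(57, Mul(-1, -35)), -72)) = Mul(-145, Add(Add(57, 35), -72)) = Mul(-145, Add(92, -72)) = Mul(-145, 20) = -2900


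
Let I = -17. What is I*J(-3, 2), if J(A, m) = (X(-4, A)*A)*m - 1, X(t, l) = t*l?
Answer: 1241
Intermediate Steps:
X(t, l) = l*t
J(A, m) = -1 - 4*m*A² (J(A, m) = ((A*(-4))*A)*m - 1 = ((-4*A)*A)*m - 1 = (-4*A²)*m - 1 = -4*m*A² - 1 = -1 - 4*m*A²)
I*J(-3, 2) = -17*(-1 - 4*2*(-3)²) = -17*(-1 - 4*2*9) = -17*(-1 - 72) = -17*(-73) = 1241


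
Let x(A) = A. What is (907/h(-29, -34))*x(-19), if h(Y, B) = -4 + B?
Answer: 907/2 ≈ 453.50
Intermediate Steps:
(907/h(-29, -34))*x(-19) = (907/(-4 - 34))*(-19) = (907/(-38))*(-19) = (907*(-1/38))*(-19) = -907/38*(-19) = 907/2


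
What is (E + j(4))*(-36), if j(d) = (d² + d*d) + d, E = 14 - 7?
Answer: -1548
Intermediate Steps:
E = 7
j(d) = d + 2*d² (j(d) = (d² + d²) + d = 2*d² + d = d + 2*d²)
(E + j(4))*(-36) = (7 + 4*(1 + 2*4))*(-36) = (7 + 4*(1 + 8))*(-36) = (7 + 4*9)*(-36) = (7 + 36)*(-36) = 43*(-36) = -1548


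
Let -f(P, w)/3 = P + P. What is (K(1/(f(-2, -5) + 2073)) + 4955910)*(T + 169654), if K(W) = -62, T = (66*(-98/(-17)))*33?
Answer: 15351046442576/17 ≈ 9.0300e+11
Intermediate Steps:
f(P, w) = -6*P (f(P, w) = -3*(P + P) = -6*P)
T = 213444/17 (T = (66*(-98*(-1/17)))*33 = (66*(98/17))*33 = (6468/17)*33 = 213444/17 ≈ 12556.)
(K(1/(f(-2, -5) + 2073)) + 4955910)*(T + 169654) = (-62 + 4955910)*(213444/17 + 169654) = 4955848*(3097562/17) = 15351046442576/17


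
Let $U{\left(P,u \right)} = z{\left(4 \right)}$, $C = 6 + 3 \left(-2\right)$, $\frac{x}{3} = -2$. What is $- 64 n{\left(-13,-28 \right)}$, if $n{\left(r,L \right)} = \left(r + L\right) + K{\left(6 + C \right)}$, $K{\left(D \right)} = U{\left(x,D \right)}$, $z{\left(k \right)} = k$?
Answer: $2368$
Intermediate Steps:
$x = -6$ ($x = 3 \left(-2\right) = -6$)
$C = 0$ ($C = 6 - 6 = 0$)
$U{\left(P,u \right)} = 4$
$K{\left(D \right)} = 4$
$n{\left(r,L \right)} = 4 + L + r$ ($n{\left(r,L \right)} = \left(r + L\right) + 4 = \left(L + r\right) + 4 = 4 + L + r$)
$- 64 n{\left(-13,-28 \right)} = - 64 \left(4 - 28 - 13\right) = \left(-64\right) \left(-37\right) = 2368$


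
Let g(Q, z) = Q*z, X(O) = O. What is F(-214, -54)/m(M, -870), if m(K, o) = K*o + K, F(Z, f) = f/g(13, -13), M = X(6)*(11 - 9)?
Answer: -9/293722 ≈ -3.0641e-5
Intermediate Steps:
M = 12 (M = 6*(11 - 9) = 6*2 = 12)
F(Z, f) = -f/169 (F(Z, f) = f/((13*(-13))) = f/(-169) = f*(-1/169) = -f/169)
m(K, o) = K + K*o
F(-214, -54)/m(M, -870) = (-1/169*(-54))/((12*(1 - 870))) = 54/(169*((12*(-869)))) = (54/169)/(-10428) = (54/169)*(-1/10428) = -9/293722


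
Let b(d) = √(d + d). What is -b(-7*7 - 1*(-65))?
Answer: -4*√2 ≈ -5.6569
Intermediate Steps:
b(d) = √2*√d (b(d) = √(2*d) = √2*√d)
-b(-7*7 - 1*(-65)) = -√2*√(-7*7 - 1*(-65)) = -√2*√(-49 + 65) = -√2*√16 = -√2*4 = -4*√2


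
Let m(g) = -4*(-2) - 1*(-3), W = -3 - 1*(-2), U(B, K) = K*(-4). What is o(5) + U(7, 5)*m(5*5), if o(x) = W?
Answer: -221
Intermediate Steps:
U(B, K) = -4*K
W = -1 (W = -3 + 2 = -1)
o(x) = -1
m(g) = 11 (m(g) = 8 + 3 = 11)
o(5) + U(7, 5)*m(5*5) = -1 - 4*5*11 = -1 - 20*11 = -1 - 220 = -221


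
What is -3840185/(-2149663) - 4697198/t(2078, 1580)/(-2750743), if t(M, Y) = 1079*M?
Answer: 11842389491376030992/6629143040818107329 ≈ 1.7864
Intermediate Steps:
-3840185/(-2149663) - 4697198/t(2078, 1580)/(-2750743) = -3840185/(-2149663) - 4697198/(1079*2078)/(-2750743) = -3840185*(-1/2149663) - 4697198/2242162*(-1/2750743) = 3840185/2149663 - 4697198*1/2242162*(-1/2750743) = 3840185/2149663 - 2348599/1121081*(-1/2750743) = 3840185/2149663 + 2348599/3083805713183 = 11842389491376030992/6629143040818107329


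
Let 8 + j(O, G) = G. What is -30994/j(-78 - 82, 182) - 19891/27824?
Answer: -432919045/2420688 ≈ -178.84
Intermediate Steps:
j(O, G) = -8 + G
-30994/j(-78 - 82, 182) - 19891/27824 = -30994/(-8 + 182) - 19891/27824 = -30994/174 - 19891*1/27824 = -30994*1/174 - 19891/27824 = -15497/87 - 19891/27824 = -432919045/2420688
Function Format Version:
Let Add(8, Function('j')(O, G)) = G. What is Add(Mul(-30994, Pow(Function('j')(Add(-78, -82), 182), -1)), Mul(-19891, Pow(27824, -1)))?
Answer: Rational(-432919045, 2420688) ≈ -178.84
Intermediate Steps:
Function('j')(O, G) = Add(-8, G)
Add(Mul(-30994, Pow(Function('j')(Add(-78, -82), 182), -1)), Mul(-19891, Pow(27824, -1))) = Add(Mul(-30994, Pow(Add(-8, 182), -1)), Mul(-19891, Pow(27824, -1))) = Add(Mul(-30994, Pow(174, -1)), Mul(-19891, Rational(1, 27824))) = Add(Mul(-30994, Rational(1, 174)), Rational(-19891, 27824)) = Add(Rational(-15497, 87), Rational(-19891, 27824)) = Rational(-432919045, 2420688)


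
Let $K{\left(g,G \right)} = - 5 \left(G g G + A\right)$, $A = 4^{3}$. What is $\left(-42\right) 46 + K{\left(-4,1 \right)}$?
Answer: $-2232$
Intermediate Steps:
$A = 64$
$K{\left(g,G \right)} = -320 - 5 g G^{2}$ ($K{\left(g,G \right)} = - 5 \left(G g G + 64\right) = - 5 \left(g G^{2} + 64\right) = - 5 \left(64 + g G^{2}\right) = -320 - 5 g G^{2}$)
$\left(-42\right) 46 + K{\left(-4,1 \right)} = \left(-42\right) 46 - \left(320 - 20 \cdot 1^{2}\right) = -1932 - \left(320 - 20\right) = -1932 + \left(-320 + 20\right) = -1932 - 300 = -2232$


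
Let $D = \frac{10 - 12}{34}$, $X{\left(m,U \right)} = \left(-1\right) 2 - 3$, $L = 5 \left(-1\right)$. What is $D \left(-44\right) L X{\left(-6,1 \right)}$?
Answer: $\frac{1100}{17} \approx 64.706$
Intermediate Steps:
$L = -5$
$X{\left(m,U \right)} = -5$ ($X{\left(m,U \right)} = -2 - 3 = -5$)
$D = - \frac{1}{17}$ ($D = \left(10 - 12\right) \frac{1}{34} = \left(-2\right) \frac{1}{34} = - \frac{1}{17} \approx -0.058824$)
$D \left(-44\right) L X{\left(-6,1 \right)} = \left(- \frac{1}{17}\right) \left(-44\right) \left(\left(-5\right) \left(-5\right)\right) = \frac{44}{17} \cdot 25 = \frac{1100}{17}$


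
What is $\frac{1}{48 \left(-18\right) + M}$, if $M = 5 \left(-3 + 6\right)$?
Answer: $- \frac{1}{849} \approx -0.0011779$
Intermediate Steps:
$M = 15$ ($M = 5 \cdot 3 = 15$)
$\frac{1}{48 \left(-18\right) + M} = \frac{1}{48 \left(-18\right) + 15} = \frac{1}{-864 + 15} = \frac{1}{-849} = - \frac{1}{849}$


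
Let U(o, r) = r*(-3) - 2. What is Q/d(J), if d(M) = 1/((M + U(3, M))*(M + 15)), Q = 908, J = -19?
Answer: -130752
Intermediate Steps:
U(o, r) = -2 - 3*r (U(o, r) = -3*r - 2 = -2 - 3*r)
d(M) = 1/((-2 - 2*M)*(15 + M)) (d(M) = 1/((M + (-2 - 3*M))*(M + 15)) = 1/((-2 - 2*M)*(15 + M)))
Q/d(J) = 908/((-1/(30 + 2*(-19)² + 32*(-19)))) = 908/((-1/(30 + 2*361 - 608))) = 908/((-1/(30 + 722 - 608))) = 908/((-1/144)) = 908/((-1*1/144)) = 908/(-1/144) = 908*(-144) = -130752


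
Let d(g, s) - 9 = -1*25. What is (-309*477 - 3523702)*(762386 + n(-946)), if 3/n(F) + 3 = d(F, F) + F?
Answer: -540166744302653/193 ≈ -2.7988e+12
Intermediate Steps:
d(g, s) = -16 (d(g, s) = 9 - 1*25 = 9 - 25 = -16)
n(F) = 3/(-19 + F) (n(F) = 3/(-3 + (-16 + F)) = 3/(-19 + F))
(-309*477 - 3523702)*(762386 + n(-946)) = (-309*477 - 3523702)*(762386 + 3/(-19 - 946)) = (-147393 - 3523702)*(762386 + 3/(-965)) = -3671095*(762386 + 3*(-1/965)) = -3671095*(762386 - 3/965) = -3671095*735702487/965 = -540166744302653/193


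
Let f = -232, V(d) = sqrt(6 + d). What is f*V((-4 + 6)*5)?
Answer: -928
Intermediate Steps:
f*V((-4 + 6)*5) = -232*sqrt(6 + (-4 + 6)*5) = -232*sqrt(6 + 2*5) = -232*sqrt(6 + 10) = -232*sqrt(16) = -232*4 = -928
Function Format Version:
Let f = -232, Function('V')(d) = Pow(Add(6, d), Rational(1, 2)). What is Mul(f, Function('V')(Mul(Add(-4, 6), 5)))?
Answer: -928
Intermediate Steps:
Mul(f, Function('V')(Mul(Add(-4, 6), 5))) = Mul(-232, Pow(Add(6, Mul(Add(-4, 6), 5)), Rational(1, 2))) = Mul(-232, Pow(Add(6, Mul(2, 5)), Rational(1, 2))) = Mul(-232, Pow(Add(6, 10), Rational(1, 2))) = Mul(-232, Pow(16, Rational(1, 2))) = Mul(-232, 4) = -928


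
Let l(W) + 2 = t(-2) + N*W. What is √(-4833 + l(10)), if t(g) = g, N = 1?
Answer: I*√4827 ≈ 69.477*I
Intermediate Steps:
l(W) = -4 + W (l(W) = -2 + (-2 + 1*W) = -2 + (-2 + W) = -4 + W)
√(-4833 + l(10)) = √(-4833 + (-4 + 10)) = √(-4833 + 6) = √(-4827) = I*√4827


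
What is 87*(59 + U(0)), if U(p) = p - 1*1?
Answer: 5046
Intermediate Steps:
U(p) = -1 + p (U(p) = p - 1 = -1 + p)
87*(59 + U(0)) = 87*(59 + (-1 + 0)) = 87*(59 - 1) = 87*58 = 5046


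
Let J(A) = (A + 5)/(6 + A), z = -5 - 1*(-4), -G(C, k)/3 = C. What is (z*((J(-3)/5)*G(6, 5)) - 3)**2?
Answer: 9/25 ≈ 0.36000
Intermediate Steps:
G(C, k) = -3*C
z = -1 (z = -5 + 4 = -1)
J(A) = (5 + A)/(6 + A)
(z*((J(-3)/5)*G(6, 5)) - 3)**2 = (-((5 - 3)/(6 - 3))/5*(-3*6) - 3)**2 = (-(2/3)/5*(-18) - 3)**2 = (-((1/3)*2)/5*(-18) - 3)**2 = (-(1/5)*(2/3)*(-18) - 3)**2 = (-2*(-18)/15 - 3)**2 = (-1*(-12/5) - 3)**2 = (12/5 - 3)**2 = (-3/5)**2 = 9/25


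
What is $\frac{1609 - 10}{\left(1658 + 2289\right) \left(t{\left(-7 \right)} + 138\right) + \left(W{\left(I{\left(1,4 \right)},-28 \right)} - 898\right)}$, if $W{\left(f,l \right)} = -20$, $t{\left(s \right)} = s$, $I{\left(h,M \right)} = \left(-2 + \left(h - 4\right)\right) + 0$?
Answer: $\frac{123}{39703} \approx 0.003098$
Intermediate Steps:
$I{\left(h,M \right)} = -6 + h$ ($I{\left(h,M \right)} = \left(-2 + \left(h - 4\right)\right) + 0 = \left(-2 + \left(-4 + h\right)\right) + 0 = \left(-6 + h\right) + 0 = -6 + h$)
$\frac{1609 - 10}{\left(1658 + 2289\right) \left(t{\left(-7 \right)} + 138\right) + \left(W{\left(I{\left(1,4 \right)},-28 \right)} - 898\right)} = \frac{1609 - 10}{\left(1658 + 2289\right) \left(-7 + 138\right) - 918} = \frac{1599}{3947 \cdot 131 - 918} = \frac{1599}{517057 - 918} = \frac{1599}{516139} = 1599 \cdot \frac{1}{516139} = \frac{123}{39703}$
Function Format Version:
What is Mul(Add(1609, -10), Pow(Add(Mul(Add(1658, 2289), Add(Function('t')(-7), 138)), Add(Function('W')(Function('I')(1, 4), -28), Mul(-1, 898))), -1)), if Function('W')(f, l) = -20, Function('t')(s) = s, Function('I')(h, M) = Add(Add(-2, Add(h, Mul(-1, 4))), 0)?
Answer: Rational(123, 39703) ≈ 0.0030980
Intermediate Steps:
Function('I')(h, M) = Add(-6, h) (Function('I')(h, M) = Add(Add(-2, Add(h, -4)), 0) = Add(Add(-2, Add(-4, h)), 0) = Add(Add(-6, h), 0) = Add(-6, h))
Mul(Add(1609, -10), Pow(Add(Mul(Add(1658, 2289), Add(Function('t')(-7), 138)), Add(Function('W')(Function('I')(1, 4), -28), Mul(-1, 898))), -1)) = Mul(Add(1609, -10), Pow(Add(Mul(Add(1658, 2289), Add(-7, 138)), Add(-20, Mul(-1, 898))), -1)) = Mul(1599, Pow(Add(Mul(3947, 131), Add(-20, -898)), -1)) = Mul(1599, Pow(Add(517057, -918), -1)) = Mul(1599, Pow(516139, -1)) = Mul(1599, Rational(1, 516139)) = Rational(123, 39703)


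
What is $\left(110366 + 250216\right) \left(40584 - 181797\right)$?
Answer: $-50918865966$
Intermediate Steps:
$\left(110366 + 250216\right) \left(40584 - 181797\right) = 360582 \left(-141213\right) = -50918865966$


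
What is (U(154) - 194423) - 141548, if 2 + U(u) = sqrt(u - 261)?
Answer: -335973 + I*sqrt(107) ≈ -3.3597e+5 + 10.344*I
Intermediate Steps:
U(u) = -2 + sqrt(-261 + u) (U(u) = -2 + sqrt(u - 261) = -2 + sqrt(-261 + u))
(U(154) - 194423) - 141548 = ((-2 + sqrt(-261 + 154)) - 194423) - 141548 = ((-2 + sqrt(-107)) - 194423) - 141548 = ((-2 + I*sqrt(107)) - 194423) - 141548 = (-194425 + I*sqrt(107)) - 141548 = -335973 + I*sqrt(107)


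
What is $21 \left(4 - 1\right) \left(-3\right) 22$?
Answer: $-4158$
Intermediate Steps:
$21 \left(4 - 1\right) \left(-3\right) 22 = 21 \cdot 3 \left(-3\right) 22 = 21 \left(-9\right) 22 = \left(-189\right) 22 = -4158$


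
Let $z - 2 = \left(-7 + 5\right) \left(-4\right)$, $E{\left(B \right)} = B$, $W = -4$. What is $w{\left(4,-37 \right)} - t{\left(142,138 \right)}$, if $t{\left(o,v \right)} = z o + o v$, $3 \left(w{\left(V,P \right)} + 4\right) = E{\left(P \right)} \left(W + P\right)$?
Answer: $- \frac{61543}{3} \approx -20514.0$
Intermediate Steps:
$w{\left(V,P \right)} = -4 + \frac{P \left(-4 + P\right)}{3}$
$z = 10$ ($z = 2 + \left(-7 + 5\right) \left(-4\right) = 2 - -8 = 2 + 8 = 10$)
$t{\left(o,v \right)} = 10 o + o v$
$w{\left(4,-37 \right)} - t{\left(142,138 \right)} = \left(-4 - - \frac{148}{3} + \frac{\left(-37\right)^{2}}{3}\right) - 142 \left(10 + 138\right) = \left(-4 + \frac{148}{3} + \frac{1}{3} \cdot 1369\right) - 142 \cdot 148 = \left(-4 + \frac{148}{3} + \frac{1369}{3}\right) - 21016 = \frac{1505}{3} - 21016 = - \frac{61543}{3}$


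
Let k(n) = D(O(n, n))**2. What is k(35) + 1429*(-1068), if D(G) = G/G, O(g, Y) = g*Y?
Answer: -1526171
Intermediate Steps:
O(g, Y) = Y*g
D(G) = 1
k(n) = 1 (k(n) = 1**2 = 1)
k(35) + 1429*(-1068) = 1 + 1429*(-1068) = 1 - 1526172 = -1526171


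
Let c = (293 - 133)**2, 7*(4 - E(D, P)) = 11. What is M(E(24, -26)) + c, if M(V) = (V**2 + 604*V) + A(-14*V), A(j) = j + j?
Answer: 1323233/49 ≈ 27005.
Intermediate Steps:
E(D, P) = 17/7 (E(D, P) = 4 - 1/7*11 = 4 - 11/7 = 17/7)
A(j) = 2*j
c = 25600 (c = 160**2 = 25600)
M(V) = V**2 + 576*V (M(V) = (V**2 + 604*V) + 2*(-14*V) = (V**2 + 604*V) - 28*V = V**2 + 576*V)
M(E(24, -26)) + c = 17*(576 + 17/7)/7 + 25600 = (17/7)*(4049/7) + 25600 = 68833/49 + 25600 = 1323233/49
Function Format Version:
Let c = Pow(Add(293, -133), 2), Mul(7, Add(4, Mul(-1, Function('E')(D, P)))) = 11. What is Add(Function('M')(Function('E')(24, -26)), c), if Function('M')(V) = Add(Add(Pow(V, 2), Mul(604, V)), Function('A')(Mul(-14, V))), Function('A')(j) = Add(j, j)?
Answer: Rational(1323233, 49) ≈ 27005.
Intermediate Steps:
Function('E')(D, P) = Rational(17, 7) (Function('E')(D, P) = Add(4, Mul(Rational(-1, 7), 11)) = Add(4, Rational(-11, 7)) = Rational(17, 7))
Function('A')(j) = Mul(2, j)
c = 25600 (c = Pow(160, 2) = 25600)
Function('M')(V) = Add(Pow(V, 2), Mul(576, V)) (Function('M')(V) = Add(Add(Pow(V, 2), Mul(604, V)), Mul(2, Mul(-14, V))) = Add(Add(Pow(V, 2), Mul(604, V)), Mul(-28, V)) = Add(Pow(V, 2), Mul(576, V)))
Add(Function('M')(Function('E')(24, -26)), c) = Add(Mul(Rational(17, 7), Add(576, Rational(17, 7))), 25600) = Add(Mul(Rational(17, 7), Rational(4049, 7)), 25600) = Add(Rational(68833, 49), 25600) = Rational(1323233, 49)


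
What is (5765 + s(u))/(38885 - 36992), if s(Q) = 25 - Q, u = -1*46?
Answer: 5836/1893 ≈ 3.0829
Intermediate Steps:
u = -46
(5765 + s(u))/(38885 - 36992) = (5765 + (25 - 1*(-46)))/(38885 - 36992) = (5765 + (25 + 46))/1893 = (5765 + 71)*(1/1893) = 5836*(1/1893) = 5836/1893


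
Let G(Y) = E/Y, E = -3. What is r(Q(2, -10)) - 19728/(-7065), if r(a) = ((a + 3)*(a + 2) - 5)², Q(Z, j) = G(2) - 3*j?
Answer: 11473068337/12560 ≈ 9.1346e+5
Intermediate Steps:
G(Y) = -3/Y
Q(Z, j) = -3/2 - 3*j
r(a) = (-5 + (2 + a)*(3 + a))² (r(a) = ((3 + a)*(2 + a) - 5)² = ((2 + a)*(3 + a) - 5)² = (-5 + (2 + a)*(3 + a))²)
r(Q(2, -10)) - 19728/(-7065) = (1 + (-3/2 - 3*(-10))² + 5*(-3/2 - 3*(-10)))² - 19728/(-7065) = (1 + (-3/2 + 30)² + 5*(-3/2 + 30))² - 19728*(-1/7065) = (1 + (57/2)² + 5*(57/2))² + 2192/785 = (1 + 3249/4 + 285/2)² + 2192/785 = (3823/4)² + 2192/785 = 14615329/16 + 2192/785 = 11473068337/12560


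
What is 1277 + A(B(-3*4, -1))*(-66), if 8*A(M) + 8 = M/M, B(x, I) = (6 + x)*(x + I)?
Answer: 5339/4 ≈ 1334.8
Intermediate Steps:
B(x, I) = (6 + x)*(I + x)
A(M) = -7/8 (A(M) = -1 + (M/M)/8 = -1 + (⅛)*1 = -1 + ⅛ = -7/8)
1277 + A(B(-3*4, -1))*(-66) = 1277 - 7/8*(-66) = 1277 + 231/4 = 5339/4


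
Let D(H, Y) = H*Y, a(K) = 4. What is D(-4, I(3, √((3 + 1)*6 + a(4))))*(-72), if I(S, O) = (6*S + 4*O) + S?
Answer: 6048 + 2304*√7 ≈ 12144.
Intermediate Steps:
I(S, O) = 4*O + 7*S (I(S, O) = (4*O + 6*S) + S = 4*O + 7*S)
D(-4, I(3, √((3 + 1)*6 + a(4))))*(-72) = -4*(4*√((3 + 1)*6 + 4) + 7*3)*(-72) = -4*(4*√(4*6 + 4) + 21)*(-72) = -4*(4*√(24 + 4) + 21)*(-72) = -4*(4*√28 + 21)*(-72) = -4*(4*(2*√7) + 21)*(-72) = -4*(8*√7 + 21)*(-72) = -4*(21 + 8*√7)*(-72) = (-84 - 32*√7)*(-72) = 6048 + 2304*√7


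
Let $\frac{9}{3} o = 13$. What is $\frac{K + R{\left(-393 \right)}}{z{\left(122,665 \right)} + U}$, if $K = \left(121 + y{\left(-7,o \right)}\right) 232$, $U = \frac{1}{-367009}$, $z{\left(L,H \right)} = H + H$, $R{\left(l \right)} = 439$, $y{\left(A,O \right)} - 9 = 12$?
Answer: $\frac{12251861447}{488121969} \approx 25.1$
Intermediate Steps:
$o = \frac{13}{3}$ ($o = \frac{1}{3} \cdot 13 = \frac{13}{3} \approx 4.3333$)
$y{\left(A,O \right)} = 21$ ($y{\left(A,O \right)} = 9 + 12 = 21$)
$z{\left(L,H \right)} = 2 H$
$U = - \frac{1}{367009} \approx -2.7247 \cdot 10^{-6}$
$K = 32944$ ($K = \left(121 + 21\right) 232 = 142 \cdot 232 = 32944$)
$\frac{K + R{\left(-393 \right)}}{z{\left(122,665 \right)} + U} = \frac{32944 + 439}{2 \cdot 665 - \frac{1}{367009}} = \frac{33383}{1330 - \frac{1}{367009}} = \frac{33383}{\frac{488121969}{367009}} = 33383 \cdot \frac{367009}{488121969} = \frac{12251861447}{488121969}$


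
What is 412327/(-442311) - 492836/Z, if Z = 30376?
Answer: -57627907237/3358909734 ≈ -17.157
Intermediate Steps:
412327/(-442311) - 492836/Z = 412327/(-442311) - 492836/30376 = 412327*(-1/442311) - 492836*1/30376 = -412327/442311 - 123209/7594 = -57627907237/3358909734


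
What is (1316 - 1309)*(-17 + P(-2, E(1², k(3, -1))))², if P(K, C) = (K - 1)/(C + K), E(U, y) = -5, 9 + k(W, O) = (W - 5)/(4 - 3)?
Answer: 13456/7 ≈ 1922.3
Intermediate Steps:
k(W, O) = -14 + W (k(W, O) = -9 + (W - 5)/(4 - 3) = -9 + (-5 + W)/1 = -9 + (-5 + W)*1 = -9 + (-5 + W) = -14 + W)
P(K, C) = (-1 + K)/(C + K)
(1316 - 1309)*(-17 + P(-2, E(1², k(3, -1))))² = (1316 - 1309)*(-17 + (-1 - 2)/(-5 - 2))² = 7*(-17 - 3/(-7))² = 7*(-17 - ⅐*(-3))² = 7*(-17 + 3/7)² = 7*(-116/7)² = 7*(13456/49) = 13456/7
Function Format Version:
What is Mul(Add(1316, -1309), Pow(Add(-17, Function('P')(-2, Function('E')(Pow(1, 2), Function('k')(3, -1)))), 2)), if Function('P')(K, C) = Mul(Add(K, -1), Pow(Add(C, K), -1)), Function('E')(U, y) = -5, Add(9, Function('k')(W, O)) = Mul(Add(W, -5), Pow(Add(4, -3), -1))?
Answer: Rational(13456, 7) ≈ 1922.3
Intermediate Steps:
Function('k')(W, O) = Add(-14, W) (Function('k')(W, O) = Add(-9, Mul(Add(W, -5), Pow(Add(4, -3), -1))) = Add(-9, Mul(Add(-5, W), Pow(1, -1))) = Add(-9, Mul(Add(-5, W), 1)) = Add(-9, Add(-5, W)) = Add(-14, W))
Function('P')(K, C) = Mul(Pow(Add(C, K), -1), Add(-1, K)) (Function('P')(K, C) = Mul(Add(-1, K), Pow(Add(C, K), -1)) = Mul(Pow(Add(C, K), -1), Add(-1, K)))
Mul(Add(1316, -1309), Pow(Add(-17, Function('P')(-2, Function('E')(Pow(1, 2), Function('k')(3, -1)))), 2)) = Mul(Add(1316, -1309), Pow(Add(-17, Mul(Pow(Add(-5, -2), -1), Add(-1, -2))), 2)) = Mul(7, Pow(Add(-17, Mul(Pow(-7, -1), -3)), 2)) = Mul(7, Pow(Add(-17, Mul(Rational(-1, 7), -3)), 2)) = Mul(7, Pow(Add(-17, Rational(3, 7)), 2)) = Mul(7, Pow(Rational(-116, 7), 2)) = Mul(7, Rational(13456, 49)) = Rational(13456, 7)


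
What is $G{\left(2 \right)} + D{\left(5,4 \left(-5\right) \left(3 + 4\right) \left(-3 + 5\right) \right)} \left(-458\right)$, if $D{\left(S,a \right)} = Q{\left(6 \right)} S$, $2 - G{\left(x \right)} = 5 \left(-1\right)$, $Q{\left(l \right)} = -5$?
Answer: $11457$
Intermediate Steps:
$G{\left(x \right)} = 7$ ($G{\left(x \right)} = 2 - 5 \left(-1\right) = 2 - -5 = 2 + 5 = 7$)
$D{\left(S,a \right)} = - 5 S$
$G{\left(2 \right)} + D{\left(5,4 \left(-5\right) \left(3 + 4\right) \left(-3 + 5\right) \right)} \left(-458\right) = 7 + \left(-5\right) 5 \left(-458\right) = 7 - -11450 = 7 + 11450 = 11457$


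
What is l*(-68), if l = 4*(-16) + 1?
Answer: 4284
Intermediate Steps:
l = -63 (l = -64 + 1 = -63)
l*(-68) = -63*(-68) = 4284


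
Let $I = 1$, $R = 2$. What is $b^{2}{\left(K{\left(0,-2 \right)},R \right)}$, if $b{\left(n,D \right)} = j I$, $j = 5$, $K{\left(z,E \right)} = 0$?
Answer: $25$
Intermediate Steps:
$b{\left(n,D \right)} = 5$ ($b{\left(n,D \right)} = 5 \cdot 1 = 5$)
$b^{2}{\left(K{\left(0,-2 \right)},R \right)} = 5^{2} = 25$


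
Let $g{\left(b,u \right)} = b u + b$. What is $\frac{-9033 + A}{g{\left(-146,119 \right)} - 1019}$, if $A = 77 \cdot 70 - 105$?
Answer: $\frac{3748}{18539} \approx 0.20217$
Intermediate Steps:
$A = 5285$ ($A = 5390 - 105 = 5285$)
$g{\left(b,u \right)} = b + b u$
$\frac{-9033 + A}{g{\left(-146,119 \right)} - 1019} = \frac{-9033 + 5285}{- 146 \left(1 + 119\right) - 1019} = - \frac{3748}{\left(-146\right) 120 - 1019} = - \frac{3748}{-17520 - 1019} = - \frac{3748}{-18539} = \left(-3748\right) \left(- \frac{1}{18539}\right) = \frac{3748}{18539}$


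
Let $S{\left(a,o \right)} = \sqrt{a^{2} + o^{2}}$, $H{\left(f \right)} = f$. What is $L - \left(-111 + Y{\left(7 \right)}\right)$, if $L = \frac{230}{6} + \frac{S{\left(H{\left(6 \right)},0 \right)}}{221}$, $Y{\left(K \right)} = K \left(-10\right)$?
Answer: $\frac{145436}{663} \approx 219.36$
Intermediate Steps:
$Y{\left(K \right)} = - 10 K$
$L = \frac{25433}{663}$ ($L = \frac{230}{6} + \frac{\sqrt{6^{2} + 0^{2}}}{221} = 230 \cdot \frac{1}{6} + \sqrt{36 + 0} \cdot \frac{1}{221} = \frac{115}{3} + \sqrt{36} \cdot \frac{1}{221} = \frac{115}{3} + 6 \cdot \frac{1}{221} = \frac{115}{3} + \frac{6}{221} = \frac{25433}{663} \approx 38.36$)
$L - \left(-111 + Y{\left(7 \right)}\right) = \frac{25433}{663} - \left(-111 - 70\right) = \frac{25433}{663} - -181 = \frac{25433}{663} + 181 = \frac{145436}{663}$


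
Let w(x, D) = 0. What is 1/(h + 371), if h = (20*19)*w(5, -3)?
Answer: 1/371 ≈ 0.0026954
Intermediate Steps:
h = 0 (h = (20*19)*0 = 380*0 = 0)
1/(h + 371) = 1/(0 + 371) = 1/371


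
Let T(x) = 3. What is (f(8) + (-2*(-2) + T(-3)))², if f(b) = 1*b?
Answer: 225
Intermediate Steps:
f(b) = b
(f(8) + (-2*(-2) + T(-3)))² = (8 + (-2*(-2) + 3))² = (8 + (4 + 3))² = (8 + 7)² = 15² = 225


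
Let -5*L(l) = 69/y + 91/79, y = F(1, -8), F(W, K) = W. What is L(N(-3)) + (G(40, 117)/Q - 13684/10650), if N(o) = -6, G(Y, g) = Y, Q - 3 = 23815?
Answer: -76718272432/5009818575 ≈ -15.314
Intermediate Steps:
Q = 23818 (Q = 3 + 23815 = 23818)
y = 1
L(l) = -5542/395 (L(l) = -(69/1 + 91/79)/5 = -(69*1 + 91*(1/79))/5 = -(69 + 91/79)/5 = -⅕*5542/79 = -5542/395)
L(N(-3)) + (G(40, 117)/Q - 13684/10650) = -5542/395 + (40/23818 - 13684/10650) = -5542/395 + (40*(1/23818) - 13684*1/10650) = -5542/395 + (20/11909 - 6842/5325) = -5542/395 - 81374878/63415425 = -76718272432/5009818575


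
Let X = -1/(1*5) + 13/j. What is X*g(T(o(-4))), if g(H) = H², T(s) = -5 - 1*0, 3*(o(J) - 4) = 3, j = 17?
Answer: 240/17 ≈ 14.118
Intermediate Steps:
o(J) = 5 (o(J) = 4 + (⅓)*3 = 4 + 1 = 5)
T(s) = -5 (T(s) = -5 + 0 = -5)
X = 48/85 (X = -1/(1*5) + 13/17 = -1/5 + 13*(1/17) = -1*⅕ + 13/17 = -⅕ + 13/17 = 48/85 ≈ 0.56471)
X*g(T(o(-4))) = (48/85)*(-5)² = (48/85)*25 = 240/17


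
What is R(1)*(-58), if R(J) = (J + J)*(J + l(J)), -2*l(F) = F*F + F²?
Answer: 0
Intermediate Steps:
l(F) = -F² (l(F) = -(F*F + F²)/2 = -(F² + F²)/2 = -F²)
R(J) = 2*J*(J - J²) (R(J) = (J + J)*(J - J²) = (2*J)*(J - J²) = 2*J*(J - J²))
R(1)*(-58) = (2*1²*(1 - 1*1))*(-58) = (2*1*(1 - 1))*(-58) = (2*1*0)*(-58) = 0*(-58) = 0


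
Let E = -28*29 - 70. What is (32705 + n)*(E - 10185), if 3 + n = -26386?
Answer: -69899172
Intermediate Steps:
E = -882 (E = -812 - 70 = -882)
n = -26389 (n = -3 - 26386 = -26389)
(32705 + n)*(E - 10185) = (32705 - 26389)*(-882 - 10185) = 6316*(-11067) = -69899172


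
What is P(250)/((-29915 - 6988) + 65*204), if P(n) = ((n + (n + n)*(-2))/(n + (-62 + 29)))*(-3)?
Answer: -250/570059 ≈ -0.00043855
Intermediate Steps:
P(n) = 9*n/(-33 + n) (P(n) = ((n + (2*n)*(-2))/(n - 33))*(-3) = ((n - 4*n)/(-33 + n))*(-3) = ((-3*n)/(-33 + n))*(-3) = -3*n/(-33 + n)*(-3) = 9*n/(-33 + n))
P(250)/((-29915 - 6988) + 65*204) = (9*250/(-33 + 250))/((-29915 - 6988) + 65*204) = (9*250/217)/(-36903 + 13260) = (9*250*(1/217))/(-23643) = (2250/217)*(-1/23643) = -250/570059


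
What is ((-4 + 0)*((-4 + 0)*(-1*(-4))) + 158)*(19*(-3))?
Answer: -12654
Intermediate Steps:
((-4 + 0)*((-4 + 0)*(-1*(-4))) + 158)*(19*(-3)) = (-(-16)*4 + 158)*(-57) = (-4*(-16) + 158)*(-57) = (64 + 158)*(-57) = 222*(-57) = -12654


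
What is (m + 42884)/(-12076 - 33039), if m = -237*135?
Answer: -10889/45115 ≈ -0.24136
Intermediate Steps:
m = -31995
(m + 42884)/(-12076 - 33039) = (-31995 + 42884)/(-12076 - 33039) = 10889/(-45115) = 10889*(-1/45115) = -10889/45115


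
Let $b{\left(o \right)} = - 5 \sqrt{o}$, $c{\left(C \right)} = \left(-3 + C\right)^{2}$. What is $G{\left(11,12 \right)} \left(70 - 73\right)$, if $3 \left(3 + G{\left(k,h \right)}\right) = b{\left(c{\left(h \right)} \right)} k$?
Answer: $504$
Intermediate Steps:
$G{\left(k,h \right)} = -3 - \frac{5 k \sqrt{\left(-3 + h\right)^{2}}}{3}$ ($G{\left(k,h \right)} = -3 + \frac{- 5 \sqrt{\left(-3 + h\right)^{2}} k}{3} = -3 + \frac{\left(-5\right) k \sqrt{\left(-3 + h\right)^{2}}}{3} = -3 - \frac{5 k \sqrt{\left(-3 + h\right)^{2}}}{3}$)
$G{\left(11,12 \right)} \left(70 - 73\right) = \left(-3 - \frac{55 \sqrt{\left(-3 + 12\right)^{2}}}{3}\right) \left(70 - 73\right) = \left(-3 - \frac{55 \sqrt{9^{2}}}{3}\right) \left(-3\right) = \left(-3 - \frac{55 \sqrt{81}}{3}\right) \left(-3\right) = \left(-3 - \frac{55}{3} \cdot 9\right) \left(-3\right) = \left(-3 - 165\right) \left(-3\right) = \left(-168\right) \left(-3\right) = 504$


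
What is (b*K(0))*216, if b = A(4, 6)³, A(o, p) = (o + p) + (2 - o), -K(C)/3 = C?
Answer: 0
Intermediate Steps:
K(C) = -3*C
A(o, p) = 2 + p
b = 512 (b = (2 + 6)³ = 8³ = 512)
(b*K(0))*216 = (512*(-3*0))*216 = (512*0)*216 = 0*216 = 0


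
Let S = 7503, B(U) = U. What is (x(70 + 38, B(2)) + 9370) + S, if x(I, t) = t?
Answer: 16875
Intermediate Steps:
(x(70 + 38, B(2)) + 9370) + S = (2 + 9370) + 7503 = 9372 + 7503 = 16875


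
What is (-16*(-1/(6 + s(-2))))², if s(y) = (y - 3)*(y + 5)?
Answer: 256/81 ≈ 3.1605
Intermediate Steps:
s(y) = (-3 + y)*(5 + y)
(-16*(-1/(6 + s(-2))))² = (-16*(-1/(6 + (-15 + (-2)² + 2*(-2)))))² = (-16*(-1/(6 + (-15 + 4 - 4))))² = (-16*(-1/(6 - 15)))² = (-16/((-1*(-9))))² = (-16/9)² = 256/81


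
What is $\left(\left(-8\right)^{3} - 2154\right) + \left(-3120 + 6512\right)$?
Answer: $726$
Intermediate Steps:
$\left(\left(-8\right)^{3} - 2154\right) + \left(-3120 + 6512\right) = \left(-512 - 2154\right) + 3392 = -2666 + 3392 = 726$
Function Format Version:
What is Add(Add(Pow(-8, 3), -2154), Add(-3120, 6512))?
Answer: 726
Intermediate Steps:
Add(Add(Pow(-8, 3), -2154), Add(-3120, 6512)) = Add(Add(-512, -2154), 3392) = Add(-2666, 3392) = 726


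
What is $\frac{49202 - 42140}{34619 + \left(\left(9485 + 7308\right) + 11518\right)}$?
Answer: $\frac{3531}{31465} \approx 0.11222$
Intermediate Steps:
$\frac{49202 - 42140}{34619 + \left(\left(9485 + 7308\right) + 11518\right)} = \frac{7062}{34619 + \left(16793 + 11518\right)} = \frac{7062}{34619 + 28311} = \frac{7062}{62930} = 7062 \cdot \frac{1}{62930} = \frac{3531}{31465}$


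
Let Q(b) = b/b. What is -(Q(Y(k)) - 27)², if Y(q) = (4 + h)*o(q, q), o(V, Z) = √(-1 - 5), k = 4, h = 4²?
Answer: -676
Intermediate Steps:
h = 16
o(V, Z) = I*√6 (o(V, Z) = √(-6) = I*√6)
Y(q) = 20*I*√6 (Y(q) = (4 + 16)*(I*√6) = 20*(I*√6) = 20*I*√6)
Q(b) = 1
-(Q(Y(k)) - 27)² = -(1 - 27)² = -1*(-26)² = -1*676 = -676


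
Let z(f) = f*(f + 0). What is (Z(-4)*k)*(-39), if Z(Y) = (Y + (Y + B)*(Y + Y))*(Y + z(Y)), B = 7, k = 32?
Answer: 419328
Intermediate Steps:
z(f) = f² (z(f) = f*f = f²)
Z(Y) = (Y + Y²)*(Y + 2*Y*(7 + Y)) (Z(Y) = (Y + (Y + 7)*(Y + Y))*(Y + Y²) = (Y + (7 + Y)*(2*Y))*(Y + Y²) = (Y + 2*Y*(7 + Y))*(Y + Y²) = (Y + Y²)*(Y + 2*Y*(7 + Y)))
(Z(-4)*k)*(-39) = (((-4)²*(15 + 2*(-4)² + 17*(-4)))*32)*(-39) = ((16*(15 + 2*16 - 68))*32)*(-39) = ((16*(15 + 32 - 68))*32)*(-39) = ((16*(-21))*32)*(-39) = -336*32*(-39) = -10752*(-39) = 419328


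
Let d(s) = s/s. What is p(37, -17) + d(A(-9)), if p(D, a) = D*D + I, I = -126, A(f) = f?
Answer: 1244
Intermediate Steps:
p(D, a) = -126 + D² (p(D, a) = D*D - 126 = D² - 126 = -126 + D²)
d(s) = 1
p(37, -17) + d(A(-9)) = (-126 + 37²) + 1 = (-126 + 1369) + 1 = 1243 + 1 = 1244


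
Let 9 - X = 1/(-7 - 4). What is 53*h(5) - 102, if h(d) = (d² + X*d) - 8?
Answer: 35289/11 ≈ 3208.1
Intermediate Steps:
X = 100/11 (X = 9 - 1/(-7 - 4) = 9 - 1/(-11) = 9 - 1*(-1/11) = 9 + 1/11 = 100/11 ≈ 9.0909)
h(d) = -8 + d² + 100*d/11 (h(d) = (d² + 100*d/11) - 8 = -8 + d² + 100*d/11)
53*h(5) - 102 = 53*(-8 + 5² + (100/11)*5) - 102 = 53*(-8 + 25 + 500/11) - 102 = 53*(687/11) - 102 = 36411/11 - 102 = 35289/11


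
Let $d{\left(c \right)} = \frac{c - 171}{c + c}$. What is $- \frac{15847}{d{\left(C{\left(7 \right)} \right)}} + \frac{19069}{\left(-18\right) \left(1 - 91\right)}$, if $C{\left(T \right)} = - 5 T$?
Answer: $- \frac{896560793}{166860} \approx -5373.1$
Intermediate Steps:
$d{\left(c \right)} = \frac{-171 + c}{2 c}$
$- \frac{15847}{d{\left(C{\left(7 \right)} \right)}} + \frac{19069}{\left(-18\right) \left(1 - 91\right)} = - \frac{15847}{\frac{1}{2} \frac{1}{\left(-5\right) 7} \left(-171 - 35\right)} + \frac{19069}{\left(-18\right) \left(1 - 91\right)} = - \frac{15847}{\frac{1}{2} \frac{1}{-35} \left(-171 - 35\right)} + \frac{19069}{\left(-18\right) \left(-90\right)} = - \frac{15847}{\frac{1}{2} \left(- \frac{1}{35}\right) \left(-206\right)} + \frac{19069}{1620} = - \frac{15847}{\frac{103}{35}} + 19069 \cdot \frac{1}{1620} = \left(-15847\right) \frac{35}{103} + \frac{19069}{1620} = - \frac{554645}{103} + \frac{19069}{1620} = - \frac{896560793}{166860}$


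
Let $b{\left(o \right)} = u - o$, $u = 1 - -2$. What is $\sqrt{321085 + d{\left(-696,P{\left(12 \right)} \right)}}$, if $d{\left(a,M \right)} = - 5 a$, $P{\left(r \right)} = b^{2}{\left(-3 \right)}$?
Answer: $\sqrt{324565} \approx 569.71$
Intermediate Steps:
$u = 3$ ($u = 1 + 2 = 3$)
$b{\left(o \right)} = 3 - o$
$P{\left(r \right)} = 36$ ($P{\left(r \right)} = \left(3 - -3\right)^{2} = \left(3 + 3\right)^{2} = 6^{2} = 36$)
$\sqrt{321085 + d{\left(-696,P{\left(12 \right)} \right)}} = \sqrt{321085 - -3480} = \sqrt{321085 + 3480} = \sqrt{324565}$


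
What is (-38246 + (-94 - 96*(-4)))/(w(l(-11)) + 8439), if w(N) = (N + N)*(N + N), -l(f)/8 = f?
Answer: -37956/39415 ≈ -0.96298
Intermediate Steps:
l(f) = -8*f
w(N) = 4*N² (w(N) = (2*N)*(2*N) = 4*N²)
(-38246 + (-94 - 96*(-4)))/(w(l(-11)) + 8439) = (-38246 + (-94 - 96*(-4)))/(4*(-8*(-11))² + 8439) = (-38246 + (-94 + 384))/(4*88² + 8439) = (-38246 + 290)/(4*7744 + 8439) = -37956/(30976 + 8439) = -37956/39415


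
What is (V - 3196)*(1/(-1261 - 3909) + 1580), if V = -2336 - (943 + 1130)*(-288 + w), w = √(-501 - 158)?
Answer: 219620952714/235 - 16933505727*I*√659/5170 ≈ 9.3456e+8 - 8.4081e+7*I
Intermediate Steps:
w = I*√659 (w = √(-659) = I*√659 ≈ 25.671*I)
V = 594688 - 2073*I*√659 (V = -2336 - (943 + 1130)*(-288 + I*√659) = -2336 - 2073*(-288 + I*√659) = -2336 - (-597024 + 2073*I*√659) = -2336 + (597024 - 2073*I*√659) = 594688 - 2073*I*√659 ≈ 5.9469e+5 - 53216.0*I)
(V - 3196)*(1/(-1261 - 3909) + 1580) = ((594688 - 2073*I*√659) - 3196)*(1/(-1261 - 3909) + 1580) = (591492 - 2073*I*√659)*(1/(-5170) + 1580) = (591492 - 2073*I*√659)*(-1/5170 + 1580) = (591492 - 2073*I*√659)*(8168599/5170) = 219620952714/235 - 16933505727*I*√659/5170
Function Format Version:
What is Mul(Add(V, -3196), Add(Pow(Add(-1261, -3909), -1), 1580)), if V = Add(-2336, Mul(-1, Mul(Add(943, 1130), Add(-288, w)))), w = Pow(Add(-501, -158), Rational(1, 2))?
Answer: Add(Rational(219620952714, 235), Mul(Rational(-16933505727, 5170), I, Pow(659, Rational(1, 2)))) ≈ Add(9.3456e+8, Mul(-8.4081e+7, I))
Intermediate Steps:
w = Mul(I, Pow(659, Rational(1, 2))) (w = Pow(-659, Rational(1, 2)) = Mul(I, Pow(659, Rational(1, 2))) ≈ Mul(25.671, I))
V = Add(594688, Mul(-2073, I, Pow(659, Rational(1, 2)))) (V = Add(-2336, Mul(-1, Mul(Add(943, 1130), Add(-288, Mul(I, Pow(659, Rational(1, 2))))))) = Add(-2336, Mul(-1, Mul(2073, Add(-288, Mul(I, Pow(659, Rational(1, 2))))))) = Add(-2336, Mul(-1, Add(-597024, Mul(2073, I, Pow(659, Rational(1, 2)))))) = Add(-2336, Add(597024, Mul(-2073, I, Pow(659, Rational(1, 2))))) = Add(594688, Mul(-2073, I, Pow(659, Rational(1, 2)))) ≈ Add(5.9469e+5, Mul(-53216., I)))
Mul(Add(V, -3196), Add(Pow(Add(-1261, -3909), -1), 1580)) = Mul(Add(Add(594688, Mul(-2073, I, Pow(659, Rational(1, 2)))), -3196), Add(Pow(Add(-1261, -3909), -1), 1580)) = Mul(Add(591492, Mul(-2073, I, Pow(659, Rational(1, 2)))), Add(Pow(-5170, -1), 1580)) = Mul(Add(591492, Mul(-2073, I, Pow(659, Rational(1, 2)))), Add(Rational(-1, 5170), 1580)) = Mul(Add(591492, Mul(-2073, I, Pow(659, Rational(1, 2)))), Rational(8168599, 5170)) = Add(Rational(219620952714, 235), Mul(Rational(-16933505727, 5170), I, Pow(659, Rational(1, 2))))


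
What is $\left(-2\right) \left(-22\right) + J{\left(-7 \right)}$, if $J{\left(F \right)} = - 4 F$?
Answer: $72$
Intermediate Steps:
$\left(-2\right) \left(-22\right) + J{\left(-7 \right)} = \left(-2\right) \left(-22\right) - -28 = 44 + 28 = 72$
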